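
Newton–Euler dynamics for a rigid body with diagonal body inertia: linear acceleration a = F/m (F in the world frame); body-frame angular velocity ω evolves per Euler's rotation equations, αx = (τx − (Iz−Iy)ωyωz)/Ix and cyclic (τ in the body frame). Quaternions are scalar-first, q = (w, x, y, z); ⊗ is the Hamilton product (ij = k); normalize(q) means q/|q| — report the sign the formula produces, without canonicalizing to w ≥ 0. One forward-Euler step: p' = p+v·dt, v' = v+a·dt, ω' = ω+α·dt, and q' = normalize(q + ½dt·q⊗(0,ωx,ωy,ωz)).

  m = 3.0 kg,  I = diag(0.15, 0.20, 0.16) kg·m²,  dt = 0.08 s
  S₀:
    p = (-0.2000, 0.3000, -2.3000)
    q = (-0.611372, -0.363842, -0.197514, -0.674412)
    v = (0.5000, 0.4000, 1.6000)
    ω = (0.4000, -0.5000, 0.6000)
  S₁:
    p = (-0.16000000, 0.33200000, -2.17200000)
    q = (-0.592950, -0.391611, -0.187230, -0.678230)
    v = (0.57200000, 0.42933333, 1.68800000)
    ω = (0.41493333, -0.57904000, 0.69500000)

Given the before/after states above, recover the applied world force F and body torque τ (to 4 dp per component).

ω₁ − ω₀ = (0.01493333, -0.07904000, 0.09500000)
gyro term ω₀×Iω₀ = (0.0120, -0.0024, -0.0100)
I·α + gyro = (0.0400, -0.2000, 0.1800)
v₁ − v₀ = (0.07200000, 0.02933333, 0.08800000)
applied force F = (2.7000, 1.1000, 3.3000)

F = (2.7000, 1.1000, 3.3000)
τ = (0.0400, -0.2000, 0.1800)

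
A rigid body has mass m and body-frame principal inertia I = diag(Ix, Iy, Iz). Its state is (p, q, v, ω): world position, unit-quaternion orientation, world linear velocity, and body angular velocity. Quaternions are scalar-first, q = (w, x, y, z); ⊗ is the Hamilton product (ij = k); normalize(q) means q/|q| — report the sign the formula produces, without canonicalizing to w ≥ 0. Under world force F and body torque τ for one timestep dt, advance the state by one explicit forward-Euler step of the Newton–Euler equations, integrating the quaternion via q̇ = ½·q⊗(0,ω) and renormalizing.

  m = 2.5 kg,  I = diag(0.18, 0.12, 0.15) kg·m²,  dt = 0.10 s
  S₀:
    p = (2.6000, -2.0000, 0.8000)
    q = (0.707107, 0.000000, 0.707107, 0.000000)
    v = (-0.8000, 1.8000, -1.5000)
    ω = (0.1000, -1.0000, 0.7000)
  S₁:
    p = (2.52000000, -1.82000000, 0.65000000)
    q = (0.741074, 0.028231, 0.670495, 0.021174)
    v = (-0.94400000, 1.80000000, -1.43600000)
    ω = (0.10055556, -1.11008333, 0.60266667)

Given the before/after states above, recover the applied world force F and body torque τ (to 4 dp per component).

F = (-3.6000, 0.0000, 1.6000)
τ = (-0.0200, -0.1300, -0.1400)

velocity change Δv = (-0.14400000, 0.00000000, 0.06400000)
F = m·Δv/dt = (-3.6000, 0.0000, 1.6000)
rate change Δω = (0.00055556, -0.11008333, -0.09733333)
τ = I·(Δω/dt) + ω₀×(Iω₀) = (-0.0200, -0.1300, -0.1400)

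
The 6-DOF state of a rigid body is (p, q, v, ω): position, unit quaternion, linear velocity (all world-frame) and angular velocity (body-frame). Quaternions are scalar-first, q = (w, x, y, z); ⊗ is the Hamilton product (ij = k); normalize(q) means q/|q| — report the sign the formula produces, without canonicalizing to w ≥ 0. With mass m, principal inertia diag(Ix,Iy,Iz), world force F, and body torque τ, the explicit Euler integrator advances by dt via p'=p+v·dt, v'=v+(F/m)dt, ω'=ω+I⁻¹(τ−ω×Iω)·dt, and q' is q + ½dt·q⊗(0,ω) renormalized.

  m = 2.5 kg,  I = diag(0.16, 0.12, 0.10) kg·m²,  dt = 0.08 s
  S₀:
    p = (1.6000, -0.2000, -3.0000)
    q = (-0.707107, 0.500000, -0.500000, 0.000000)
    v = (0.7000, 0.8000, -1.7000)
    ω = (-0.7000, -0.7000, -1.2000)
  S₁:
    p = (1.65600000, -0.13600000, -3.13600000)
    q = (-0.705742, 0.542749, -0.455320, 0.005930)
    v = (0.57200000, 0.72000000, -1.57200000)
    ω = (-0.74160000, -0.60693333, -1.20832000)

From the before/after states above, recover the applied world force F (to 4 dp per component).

F = (-4.0000, -2.5000, 4.0000)

Δv = v₁−v₀ = (-0.12800000, -0.08000000, 0.12800000)
applied force F = (-4.0000, -2.5000, 4.0000)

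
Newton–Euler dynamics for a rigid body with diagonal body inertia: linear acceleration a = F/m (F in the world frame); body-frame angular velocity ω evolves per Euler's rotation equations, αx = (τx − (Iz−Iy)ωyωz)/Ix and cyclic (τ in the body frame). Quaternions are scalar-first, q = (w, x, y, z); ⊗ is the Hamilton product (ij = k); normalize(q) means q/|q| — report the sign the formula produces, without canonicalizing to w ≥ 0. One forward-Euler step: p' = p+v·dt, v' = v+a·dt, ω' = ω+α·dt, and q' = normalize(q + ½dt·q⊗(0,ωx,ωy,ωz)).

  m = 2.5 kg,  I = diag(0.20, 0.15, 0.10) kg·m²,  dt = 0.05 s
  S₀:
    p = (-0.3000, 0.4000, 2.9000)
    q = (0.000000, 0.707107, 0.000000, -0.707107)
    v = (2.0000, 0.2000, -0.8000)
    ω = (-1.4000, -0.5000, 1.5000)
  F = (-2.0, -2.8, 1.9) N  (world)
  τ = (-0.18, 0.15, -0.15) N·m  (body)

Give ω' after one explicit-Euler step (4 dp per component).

ω' = (-1.4544, -0.3800, 1.4425)

ω×(Iω) gyroscopic = (0.0375, -0.2100, -0.0350)
angular accel α = (-1.0875, 2.4000, -1.1500)
ω' = ω + α·dt = (-1.4544, -0.3800, 1.4425)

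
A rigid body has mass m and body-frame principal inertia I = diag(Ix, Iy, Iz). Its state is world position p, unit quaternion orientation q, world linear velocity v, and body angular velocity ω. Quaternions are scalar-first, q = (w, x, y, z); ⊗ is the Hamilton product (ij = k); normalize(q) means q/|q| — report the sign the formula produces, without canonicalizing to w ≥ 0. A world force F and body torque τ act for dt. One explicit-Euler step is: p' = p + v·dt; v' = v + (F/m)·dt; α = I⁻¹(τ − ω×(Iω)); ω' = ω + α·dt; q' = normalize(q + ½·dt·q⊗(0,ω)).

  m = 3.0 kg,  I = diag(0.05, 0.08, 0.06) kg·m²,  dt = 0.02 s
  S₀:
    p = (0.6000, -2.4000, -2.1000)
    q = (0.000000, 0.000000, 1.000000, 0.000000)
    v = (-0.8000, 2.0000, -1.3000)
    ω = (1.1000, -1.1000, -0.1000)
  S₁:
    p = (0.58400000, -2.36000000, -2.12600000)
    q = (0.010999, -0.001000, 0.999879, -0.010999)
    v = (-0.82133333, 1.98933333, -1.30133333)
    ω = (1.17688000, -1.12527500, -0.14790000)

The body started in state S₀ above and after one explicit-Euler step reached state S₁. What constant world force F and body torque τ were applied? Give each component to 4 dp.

F = (-3.2000, -1.6000, -0.2000)
τ = (0.1900, -0.1000, -0.1800)

rate change Δω = (0.07688000, -0.02527500, -0.04790000)
τ = I·(Δω/dt) + ω₀×(Iω₀) = (0.1900, -0.1000, -0.1800)
velocity change Δv = (-0.02133333, -0.01066667, -0.00133333)
F = m·Δv/dt = (-3.2000, -1.6000, -0.2000)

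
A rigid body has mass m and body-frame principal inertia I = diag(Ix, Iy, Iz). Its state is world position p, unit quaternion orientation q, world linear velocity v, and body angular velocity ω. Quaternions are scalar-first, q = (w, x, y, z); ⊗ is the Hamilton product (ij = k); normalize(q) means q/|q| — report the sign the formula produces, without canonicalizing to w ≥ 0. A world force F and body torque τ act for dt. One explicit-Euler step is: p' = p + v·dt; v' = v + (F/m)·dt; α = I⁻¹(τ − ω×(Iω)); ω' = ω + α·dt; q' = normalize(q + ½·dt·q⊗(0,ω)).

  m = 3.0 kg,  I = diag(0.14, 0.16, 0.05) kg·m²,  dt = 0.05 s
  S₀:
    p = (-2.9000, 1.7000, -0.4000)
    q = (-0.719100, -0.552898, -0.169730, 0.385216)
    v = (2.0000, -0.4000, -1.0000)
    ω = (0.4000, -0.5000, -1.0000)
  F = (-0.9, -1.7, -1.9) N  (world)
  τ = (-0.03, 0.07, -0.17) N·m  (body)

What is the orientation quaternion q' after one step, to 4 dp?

2q̇ = q⊗(0,ω) = (0.5215102, 0.0746980, -0.0392616, 1.0634410)
updated quaternion q' = (-0.7058, -0.5508, -0.1706, 0.4116)

q' = (-0.7058, -0.5508, -0.1706, 0.4116)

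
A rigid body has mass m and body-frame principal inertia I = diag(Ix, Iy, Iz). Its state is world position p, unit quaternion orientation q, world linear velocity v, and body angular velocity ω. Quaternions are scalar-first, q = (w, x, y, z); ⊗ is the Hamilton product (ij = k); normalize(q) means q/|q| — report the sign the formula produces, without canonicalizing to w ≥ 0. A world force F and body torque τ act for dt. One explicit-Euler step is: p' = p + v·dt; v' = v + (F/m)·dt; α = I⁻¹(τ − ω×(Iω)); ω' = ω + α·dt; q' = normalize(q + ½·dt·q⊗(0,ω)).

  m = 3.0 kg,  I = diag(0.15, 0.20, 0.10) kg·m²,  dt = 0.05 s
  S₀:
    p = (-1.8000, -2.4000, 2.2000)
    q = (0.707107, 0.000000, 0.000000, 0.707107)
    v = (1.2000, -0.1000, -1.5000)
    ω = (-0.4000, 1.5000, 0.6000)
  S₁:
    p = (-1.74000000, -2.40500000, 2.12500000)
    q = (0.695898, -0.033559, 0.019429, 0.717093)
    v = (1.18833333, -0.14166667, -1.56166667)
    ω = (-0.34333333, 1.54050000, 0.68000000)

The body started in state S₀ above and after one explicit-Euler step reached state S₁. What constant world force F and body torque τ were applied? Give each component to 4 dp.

Δω = ω₁−ω₀ = (0.05666667, 0.04050000, 0.08000000)
precession coupling = (-0.0900, -0.0120, -0.0300)
I·α + gyro = (0.0800, 0.1500, 0.1300)
velocity change Δv = (-0.01166667, -0.04166667, -0.06166667)
applied force F = (-0.7000, -2.5000, -3.7000)

F = (-0.7000, -2.5000, -3.7000)
τ = (0.0800, 0.1500, 0.1300)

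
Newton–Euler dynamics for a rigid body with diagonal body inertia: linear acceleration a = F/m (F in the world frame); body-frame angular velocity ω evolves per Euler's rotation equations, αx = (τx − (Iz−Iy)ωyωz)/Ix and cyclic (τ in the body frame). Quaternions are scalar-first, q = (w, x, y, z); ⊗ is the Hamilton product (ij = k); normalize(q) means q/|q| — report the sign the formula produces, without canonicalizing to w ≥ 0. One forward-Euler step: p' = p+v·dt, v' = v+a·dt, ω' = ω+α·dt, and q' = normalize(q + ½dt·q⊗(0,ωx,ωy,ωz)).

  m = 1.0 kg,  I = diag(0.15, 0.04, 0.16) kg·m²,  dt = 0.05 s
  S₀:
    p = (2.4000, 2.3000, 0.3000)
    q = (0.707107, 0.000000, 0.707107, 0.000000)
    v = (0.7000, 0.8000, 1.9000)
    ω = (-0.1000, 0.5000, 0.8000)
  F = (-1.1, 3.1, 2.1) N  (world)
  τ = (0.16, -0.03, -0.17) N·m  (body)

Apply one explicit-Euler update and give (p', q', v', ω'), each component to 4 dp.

a = (-1.1000, 3.1000, 2.1000)
new position p' = (2.4350, 2.3400, 0.3950)
v' = v + a·dt = (0.6450, 0.9550, 2.0050)
α = I⁻¹(τ − ω×Iω) = (0.7467, -0.7700, -1.0969)
ω' = ω + α·dt = (-0.0627, 0.4615, 0.7452)
2q̇ = q⊗(0,ω) = (-0.3535535, 0.4949749, 0.3535535, 0.6363963)
updated quaternion q' = (0.6981, 0.0124, 0.7157, 0.0159)

p' = (2.4350, 2.3400, 0.3950)
q' = (0.6981, 0.0124, 0.7157, 0.0159)
v' = (0.6450, 0.9550, 2.0050)
ω' = (-0.0627, 0.4615, 0.7452)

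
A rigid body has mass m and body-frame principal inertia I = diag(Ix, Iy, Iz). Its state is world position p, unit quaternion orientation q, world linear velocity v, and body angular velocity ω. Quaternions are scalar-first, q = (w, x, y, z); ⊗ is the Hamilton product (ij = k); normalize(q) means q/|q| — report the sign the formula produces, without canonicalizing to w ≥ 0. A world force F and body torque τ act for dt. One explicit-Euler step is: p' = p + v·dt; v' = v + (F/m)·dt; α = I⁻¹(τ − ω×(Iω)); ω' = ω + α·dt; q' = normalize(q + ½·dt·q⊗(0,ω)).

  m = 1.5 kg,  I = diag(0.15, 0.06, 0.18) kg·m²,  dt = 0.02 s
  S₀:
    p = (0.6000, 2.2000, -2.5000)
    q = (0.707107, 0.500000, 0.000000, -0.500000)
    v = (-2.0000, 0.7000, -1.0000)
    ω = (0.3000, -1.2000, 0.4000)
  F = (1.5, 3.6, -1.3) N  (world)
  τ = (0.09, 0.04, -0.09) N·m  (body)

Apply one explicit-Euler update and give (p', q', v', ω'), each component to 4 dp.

gyro term ω×Iω = (-0.0576, -0.0036, 0.0324)
angular accel α = (0.9840, 0.7267, -0.6800)
ω + α·dt = (0.3197, -1.1855, 0.3864)
q⊗(0,ω) = (0.0500000, -0.3878679, -1.1985284, -0.3171572)
q + ½dt·q⊗(0,ω), renormalized = (0.7075, 0.4961, -0.0120, -0.5031)
a = F/m = (1.0000, 2.4000, -0.8667)
p' = p + v·dt = (0.5600, 2.2140, -2.5200)
new velocity v' = (-1.9800, 0.7480, -1.0173)

p' = (0.5600, 2.2140, -2.5200)
q' = (0.7075, 0.4961, -0.0120, -0.5031)
v' = (-1.9800, 0.7480, -1.0173)
ω' = (0.3197, -1.1855, 0.3864)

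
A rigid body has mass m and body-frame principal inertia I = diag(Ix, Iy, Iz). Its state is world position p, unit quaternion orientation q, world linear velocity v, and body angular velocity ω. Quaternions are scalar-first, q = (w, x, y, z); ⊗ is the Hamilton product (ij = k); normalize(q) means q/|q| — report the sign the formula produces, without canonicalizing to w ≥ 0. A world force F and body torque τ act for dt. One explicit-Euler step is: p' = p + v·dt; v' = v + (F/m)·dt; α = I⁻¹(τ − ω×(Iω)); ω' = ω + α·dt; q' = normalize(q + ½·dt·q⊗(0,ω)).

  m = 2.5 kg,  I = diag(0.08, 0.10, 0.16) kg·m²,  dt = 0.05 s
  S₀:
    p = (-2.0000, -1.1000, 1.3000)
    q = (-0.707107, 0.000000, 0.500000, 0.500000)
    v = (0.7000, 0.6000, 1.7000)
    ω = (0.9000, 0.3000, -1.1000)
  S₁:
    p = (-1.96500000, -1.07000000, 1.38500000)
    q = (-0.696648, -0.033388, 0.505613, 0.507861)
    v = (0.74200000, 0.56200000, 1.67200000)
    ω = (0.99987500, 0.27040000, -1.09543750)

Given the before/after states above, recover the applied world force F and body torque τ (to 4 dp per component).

F = (2.1000, -1.9000, -1.4000)
τ = (0.1400, 0.0200, 0.0200)

velocity change Δv = (0.04200000, -0.03800000, -0.02800000)
m·(v₁−v₀)/dt = (2.1000, -1.9000, -1.4000)
rate change Δω = (0.09987500, -0.02960000, 0.00456250)
gyro term ω₀×Iω₀ = (-0.0198, 0.0792, 0.0054)
I·α + gyro = (0.1400, 0.0200, 0.0200)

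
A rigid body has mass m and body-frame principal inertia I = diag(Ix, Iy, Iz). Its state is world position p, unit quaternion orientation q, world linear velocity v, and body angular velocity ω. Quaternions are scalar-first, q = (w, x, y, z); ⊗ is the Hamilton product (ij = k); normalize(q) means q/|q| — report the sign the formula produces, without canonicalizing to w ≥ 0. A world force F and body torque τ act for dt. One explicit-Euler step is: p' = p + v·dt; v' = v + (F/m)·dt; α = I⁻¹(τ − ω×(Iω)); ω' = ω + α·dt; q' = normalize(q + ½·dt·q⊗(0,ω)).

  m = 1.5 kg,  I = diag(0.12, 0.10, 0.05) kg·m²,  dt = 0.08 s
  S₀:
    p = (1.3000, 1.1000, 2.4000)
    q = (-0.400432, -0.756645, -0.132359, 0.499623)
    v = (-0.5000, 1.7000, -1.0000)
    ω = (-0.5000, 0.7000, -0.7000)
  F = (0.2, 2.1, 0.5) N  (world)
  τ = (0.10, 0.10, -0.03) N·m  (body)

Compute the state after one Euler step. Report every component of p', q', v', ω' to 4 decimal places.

p + v·dt = (1.2600, 1.2360, 2.3200)
new velocity v' = (-0.4893, 1.8120, -0.9733)
(τ − ω×Iω)/I = (0.6292, 0.7550, -0.7400)
ω + α·dt = (-0.4497, 0.7604, -0.7592)
Hamilton product q⊗(0,ω) = (0.0640649, -0.0568688, -1.0597654, -0.3155286)
q' = normalize(q + ½dt·q⊗(0,ω)) = (-0.3975, -0.7582, -0.1746, 0.4865)

p' = (1.2600, 1.2360, 2.3200)
q' = (-0.3975, -0.7582, -0.1746, 0.4865)
v' = (-0.4893, 1.8120, -0.9733)
ω' = (-0.4497, 0.7604, -0.7592)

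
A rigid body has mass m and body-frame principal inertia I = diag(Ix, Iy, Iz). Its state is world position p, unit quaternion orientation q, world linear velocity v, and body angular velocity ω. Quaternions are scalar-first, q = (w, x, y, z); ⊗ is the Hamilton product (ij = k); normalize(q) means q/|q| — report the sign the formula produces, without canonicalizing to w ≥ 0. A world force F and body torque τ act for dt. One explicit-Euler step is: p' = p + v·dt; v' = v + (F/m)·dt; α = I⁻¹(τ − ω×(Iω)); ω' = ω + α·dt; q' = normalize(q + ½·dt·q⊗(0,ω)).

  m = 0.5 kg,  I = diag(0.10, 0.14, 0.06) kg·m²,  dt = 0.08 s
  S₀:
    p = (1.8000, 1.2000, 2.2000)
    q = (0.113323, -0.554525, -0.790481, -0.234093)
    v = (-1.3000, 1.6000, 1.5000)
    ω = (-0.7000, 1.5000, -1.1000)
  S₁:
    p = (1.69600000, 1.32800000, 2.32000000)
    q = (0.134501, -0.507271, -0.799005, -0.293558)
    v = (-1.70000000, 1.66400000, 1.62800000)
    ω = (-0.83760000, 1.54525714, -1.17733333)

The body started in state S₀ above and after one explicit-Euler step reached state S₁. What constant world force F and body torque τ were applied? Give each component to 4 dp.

F = (-2.5000, 0.4000, 0.8000)
τ = (-0.0400, 0.1100, -0.1000)

rate change Δω = (-0.13760000, 0.04525714, -0.07733333)
applied torque τ = (-0.0400, 0.1100, -0.1000)
Δv = v₁−v₀ = (-0.40000000, 0.06400000, 0.12800000)
F = m·Δv/dt = (-2.5000, 0.4000, 0.8000)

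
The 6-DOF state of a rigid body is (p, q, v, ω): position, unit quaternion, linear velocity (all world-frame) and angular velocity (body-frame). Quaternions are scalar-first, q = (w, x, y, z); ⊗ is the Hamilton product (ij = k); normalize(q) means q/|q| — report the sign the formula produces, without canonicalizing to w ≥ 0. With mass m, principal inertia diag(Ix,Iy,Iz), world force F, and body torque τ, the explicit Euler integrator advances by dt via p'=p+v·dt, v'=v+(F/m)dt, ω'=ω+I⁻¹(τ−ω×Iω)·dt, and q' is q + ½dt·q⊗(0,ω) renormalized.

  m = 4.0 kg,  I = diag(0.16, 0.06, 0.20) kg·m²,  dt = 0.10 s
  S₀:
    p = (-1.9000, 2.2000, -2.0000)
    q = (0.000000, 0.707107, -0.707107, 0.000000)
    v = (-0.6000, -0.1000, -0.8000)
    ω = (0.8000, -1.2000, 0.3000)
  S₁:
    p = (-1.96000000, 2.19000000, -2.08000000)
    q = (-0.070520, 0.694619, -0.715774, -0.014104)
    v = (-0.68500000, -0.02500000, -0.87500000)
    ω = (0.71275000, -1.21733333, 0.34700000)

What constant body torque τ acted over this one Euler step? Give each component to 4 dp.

τ = (-0.1900, -0.0200, 0.1900)

rate change Δω = (-0.08725000, -0.01733333, 0.04700000)
applied torque τ = (-0.1900, -0.0200, 0.1900)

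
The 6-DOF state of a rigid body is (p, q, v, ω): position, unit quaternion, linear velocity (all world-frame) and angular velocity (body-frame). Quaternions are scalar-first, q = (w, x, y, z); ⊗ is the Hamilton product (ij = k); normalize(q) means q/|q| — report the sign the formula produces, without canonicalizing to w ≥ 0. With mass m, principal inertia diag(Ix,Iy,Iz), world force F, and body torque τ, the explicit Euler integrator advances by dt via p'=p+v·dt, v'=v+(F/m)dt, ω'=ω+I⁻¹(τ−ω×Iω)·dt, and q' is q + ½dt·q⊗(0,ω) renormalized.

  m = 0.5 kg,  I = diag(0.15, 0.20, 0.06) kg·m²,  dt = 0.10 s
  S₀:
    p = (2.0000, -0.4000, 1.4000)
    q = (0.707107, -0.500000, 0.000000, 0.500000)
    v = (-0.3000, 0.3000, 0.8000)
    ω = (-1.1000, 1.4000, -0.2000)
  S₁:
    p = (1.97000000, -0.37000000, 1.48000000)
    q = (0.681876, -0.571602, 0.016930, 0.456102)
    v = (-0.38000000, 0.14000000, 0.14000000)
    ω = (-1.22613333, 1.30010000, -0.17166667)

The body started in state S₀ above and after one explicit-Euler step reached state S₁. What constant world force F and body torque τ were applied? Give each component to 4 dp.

Δω = ω₁−ω₀ = (-0.12613333, -0.09990000, 0.02833333)
I·α + gyro = (-0.1500, -0.1800, -0.0600)
velocity change Δv = (-0.08000000, -0.16000000, -0.66000000)
m·(v₁−v₀)/dt = (-0.4000, -0.8000, -3.3000)

F = (-0.4000, -0.8000, -3.3000)
τ = (-0.1500, -0.1800, -0.0600)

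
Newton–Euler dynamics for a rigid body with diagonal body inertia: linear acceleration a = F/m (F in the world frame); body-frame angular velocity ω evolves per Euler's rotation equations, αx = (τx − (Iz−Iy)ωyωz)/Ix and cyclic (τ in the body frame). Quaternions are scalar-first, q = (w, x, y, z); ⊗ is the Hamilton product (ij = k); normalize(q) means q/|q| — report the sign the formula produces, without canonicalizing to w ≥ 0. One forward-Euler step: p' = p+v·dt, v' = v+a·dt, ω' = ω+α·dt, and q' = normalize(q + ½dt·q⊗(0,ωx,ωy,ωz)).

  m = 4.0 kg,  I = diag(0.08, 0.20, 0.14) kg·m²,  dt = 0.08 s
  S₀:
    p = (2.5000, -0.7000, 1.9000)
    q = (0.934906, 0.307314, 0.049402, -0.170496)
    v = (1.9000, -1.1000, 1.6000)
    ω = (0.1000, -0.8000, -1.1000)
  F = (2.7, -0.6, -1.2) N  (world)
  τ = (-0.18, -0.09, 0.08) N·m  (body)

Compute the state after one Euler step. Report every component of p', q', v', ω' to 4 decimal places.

p' = (2.6520, -0.7880, 2.0280)
q' = (0.9264, 0.3030, 0.0323, -0.2213)
v' = (1.9540, -1.1120, 1.5760)
ω' = (-0.0272, -0.8386, -1.0488)

gyro term ω×Iω = (-0.0528, 0.0066, -0.0096)
angular accel α = (-1.5900, -0.4830, 0.6400)
new body rate ω' = (-0.0272, -0.8386, -1.0488)
Hamilton product q⊗(0,ω) = (-0.1787554, -0.0972484, -0.4269290, -1.2791880)
updated quaternion q' = (0.9264, 0.3030, 0.0323, -0.2213)
a = F/m = (0.6750, -0.1500, -0.3000)
p + v·dt = (2.6520, -0.7880, 2.0280)
v' = v + a·dt = (1.9540, -1.1120, 1.5760)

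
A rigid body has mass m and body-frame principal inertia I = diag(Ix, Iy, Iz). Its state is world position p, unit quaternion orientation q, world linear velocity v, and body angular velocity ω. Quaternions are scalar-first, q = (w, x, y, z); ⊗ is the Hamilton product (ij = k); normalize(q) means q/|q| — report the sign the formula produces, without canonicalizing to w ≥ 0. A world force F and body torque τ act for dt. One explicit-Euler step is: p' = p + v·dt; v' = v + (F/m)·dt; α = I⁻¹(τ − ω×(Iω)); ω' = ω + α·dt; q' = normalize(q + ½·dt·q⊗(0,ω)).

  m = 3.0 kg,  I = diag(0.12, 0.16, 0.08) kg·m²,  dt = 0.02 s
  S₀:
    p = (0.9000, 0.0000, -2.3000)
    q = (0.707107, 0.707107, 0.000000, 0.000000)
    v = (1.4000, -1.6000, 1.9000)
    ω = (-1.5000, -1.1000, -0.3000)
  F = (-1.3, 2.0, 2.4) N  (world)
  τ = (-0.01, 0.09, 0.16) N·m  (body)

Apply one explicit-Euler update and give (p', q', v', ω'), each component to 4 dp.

p' = (0.9280, -0.0320, -2.2620)
q' = (0.7176, 0.6964, -0.0057, -0.0099)
v' = (1.3913, -1.5867, 1.9160)
ω' = (-1.4973, -1.0910, -0.2765)

p + v·dt = (0.9280, -0.0320, -2.2620)
v' = v + a·dt = (1.3913, -1.5867, 1.9160)
α = I⁻¹(τ − ω×Iω) = (0.1367, 0.4500, 1.1750)
ω + α·dt = (-1.4973, -1.0910, -0.2765)
2q̇ = q⊗(0,ω) = (1.0606605, -1.0606605, -0.5656856, -0.9899498)
q + ½dt·q⊗(0,ω), renormalized = (0.7176, 0.6964, -0.0057, -0.0099)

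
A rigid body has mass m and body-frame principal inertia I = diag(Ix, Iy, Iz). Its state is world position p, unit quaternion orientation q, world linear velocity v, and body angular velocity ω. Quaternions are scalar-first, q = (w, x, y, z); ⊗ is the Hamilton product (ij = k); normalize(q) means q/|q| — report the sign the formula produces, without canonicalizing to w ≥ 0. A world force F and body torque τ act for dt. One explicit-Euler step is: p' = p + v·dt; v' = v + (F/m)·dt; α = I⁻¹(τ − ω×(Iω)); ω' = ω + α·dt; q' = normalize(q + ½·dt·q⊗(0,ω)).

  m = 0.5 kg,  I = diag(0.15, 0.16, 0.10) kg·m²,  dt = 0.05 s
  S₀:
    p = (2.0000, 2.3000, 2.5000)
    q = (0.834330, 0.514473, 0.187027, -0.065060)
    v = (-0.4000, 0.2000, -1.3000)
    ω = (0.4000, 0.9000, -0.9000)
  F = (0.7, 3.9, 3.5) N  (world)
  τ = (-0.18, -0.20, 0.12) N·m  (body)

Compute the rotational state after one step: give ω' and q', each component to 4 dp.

ω' = (0.3238, 0.8431, -0.8418)
q' = (0.8231, 0.5198, 0.2166, -0.0741)

precession coupling ω×(Iω) = (0.0486, -0.0180, 0.0036)
α = I⁻¹(τ − ω×Iω) = (-1.5240, -1.1375, 1.1640)
ω + α·dt = (0.3238, 0.8431, -0.8418)
Hamilton product q⊗(0,ω) = (-0.4326675, 0.2239617, 1.1878987, -0.3626821)
updated quaternion q' = (0.8231, 0.5198, 0.2166, -0.0741)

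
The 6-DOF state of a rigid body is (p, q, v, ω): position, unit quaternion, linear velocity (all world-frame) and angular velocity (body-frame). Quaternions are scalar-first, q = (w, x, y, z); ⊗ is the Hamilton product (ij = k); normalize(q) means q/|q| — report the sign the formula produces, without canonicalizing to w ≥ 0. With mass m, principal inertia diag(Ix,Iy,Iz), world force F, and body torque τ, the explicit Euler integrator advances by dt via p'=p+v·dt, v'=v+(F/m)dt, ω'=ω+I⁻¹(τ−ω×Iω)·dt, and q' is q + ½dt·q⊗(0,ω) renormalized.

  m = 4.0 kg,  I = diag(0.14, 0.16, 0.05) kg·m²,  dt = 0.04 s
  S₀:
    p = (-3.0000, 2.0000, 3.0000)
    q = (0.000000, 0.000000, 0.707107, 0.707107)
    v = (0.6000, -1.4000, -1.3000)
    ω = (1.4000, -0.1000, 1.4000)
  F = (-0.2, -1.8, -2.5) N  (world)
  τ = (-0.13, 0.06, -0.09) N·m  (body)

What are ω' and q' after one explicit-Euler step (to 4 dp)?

ω' = (1.3585, -0.1291, 1.3302)
q' = (-0.0184, 0.0212, 0.7263, 0.6868)

angular accel α = (-1.0386, -0.7275, -1.7440)
ω' = ω + α·dt = (1.3585, -0.1291, 1.3302)
Hamilton product q⊗(0,ω) = (-0.9192391, 1.0606605, 0.9899498, -0.9899498)
q' = normalize(q + ½dt·q⊗(0,ω)) = (-0.0184, 0.0212, 0.7263, 0.6868)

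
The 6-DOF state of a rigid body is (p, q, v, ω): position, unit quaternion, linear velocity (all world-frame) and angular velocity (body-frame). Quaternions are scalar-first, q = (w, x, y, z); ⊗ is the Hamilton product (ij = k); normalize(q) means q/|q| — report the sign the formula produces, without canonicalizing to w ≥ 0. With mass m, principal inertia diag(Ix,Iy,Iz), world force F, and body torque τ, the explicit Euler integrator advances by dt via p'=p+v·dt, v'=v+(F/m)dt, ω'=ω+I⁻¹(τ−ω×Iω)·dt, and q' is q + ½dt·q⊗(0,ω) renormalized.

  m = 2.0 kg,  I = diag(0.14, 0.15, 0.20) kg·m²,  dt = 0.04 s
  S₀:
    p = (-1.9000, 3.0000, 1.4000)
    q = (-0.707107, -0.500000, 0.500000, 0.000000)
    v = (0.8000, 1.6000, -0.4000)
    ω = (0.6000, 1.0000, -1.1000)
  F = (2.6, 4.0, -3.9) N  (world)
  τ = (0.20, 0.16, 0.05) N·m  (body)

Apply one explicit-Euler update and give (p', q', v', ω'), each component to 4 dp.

p' = (-1.8680, 3.0640, 1.3840)
q' = (-0.7107, -0.5192, 0.4746, -0.0004)
v' = (0.8520, 1.6800, -0.4780)
ω' = (0.6729, 1.0321, -1.0912)

p' = p + v·dt = (-1.8680, 3.0640, 1.3840)
v + (F/m)dt = (0.8520, 1.6800, -0.4780)
gyro term ω×Iω = (-0.0550, 0.0396, 0.0060)
angular accel α = (1.8214, 0.8027, 0.2200)
ω + α·dt = (0.6729, 1.0321, -1.0912)
Hamilton product q⊗(0,ω) = (-0.2000000, -0.9742642, -1.2571070, -0.0221823)
updated quaternion q' = (-0.7107, -0.5192, 0.4746, -0.0004)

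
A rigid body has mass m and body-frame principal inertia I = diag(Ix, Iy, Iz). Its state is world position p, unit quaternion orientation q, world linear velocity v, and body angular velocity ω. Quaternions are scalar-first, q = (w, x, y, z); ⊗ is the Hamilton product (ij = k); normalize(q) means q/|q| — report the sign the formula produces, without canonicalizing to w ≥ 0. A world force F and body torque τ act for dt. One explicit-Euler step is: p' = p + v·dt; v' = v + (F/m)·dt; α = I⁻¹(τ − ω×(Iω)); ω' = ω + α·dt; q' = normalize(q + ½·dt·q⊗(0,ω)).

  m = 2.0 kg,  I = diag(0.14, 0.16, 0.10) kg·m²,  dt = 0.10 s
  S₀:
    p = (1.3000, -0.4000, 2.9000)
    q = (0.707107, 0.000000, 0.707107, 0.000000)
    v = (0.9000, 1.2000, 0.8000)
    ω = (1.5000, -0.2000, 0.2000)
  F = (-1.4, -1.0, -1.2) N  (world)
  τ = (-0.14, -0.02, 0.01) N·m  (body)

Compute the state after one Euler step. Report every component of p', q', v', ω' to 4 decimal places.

p' = (1.3900, -0.2800, 2.9800)
q' = (0.7121, 0.0599, 0.6980, -0.0458)
v' = (0.8300, 1.1500, 0.7400)
ω' = (1.3983, -0.2200, 0.2160)

new position p' = (1.3900, -0.2800, 2.9800)
v' = v + a·dt = (0.8300, 1.1500, 0.7400)
α = I⁻¹(τ − ω×Iω) = (-1.0171, -0.2000, 0.1600)
new body rate ω' = (1.3983, -0.2200, 0.2160)
Hamilton product q⊗(0,ω) = (0.1414214, 1.2020819, -0.1414214, -0.9192391)
q + ½dt·q⊗(0,ω), renormalized = (0.7121, 0.0599, 0.6980, -0.0458)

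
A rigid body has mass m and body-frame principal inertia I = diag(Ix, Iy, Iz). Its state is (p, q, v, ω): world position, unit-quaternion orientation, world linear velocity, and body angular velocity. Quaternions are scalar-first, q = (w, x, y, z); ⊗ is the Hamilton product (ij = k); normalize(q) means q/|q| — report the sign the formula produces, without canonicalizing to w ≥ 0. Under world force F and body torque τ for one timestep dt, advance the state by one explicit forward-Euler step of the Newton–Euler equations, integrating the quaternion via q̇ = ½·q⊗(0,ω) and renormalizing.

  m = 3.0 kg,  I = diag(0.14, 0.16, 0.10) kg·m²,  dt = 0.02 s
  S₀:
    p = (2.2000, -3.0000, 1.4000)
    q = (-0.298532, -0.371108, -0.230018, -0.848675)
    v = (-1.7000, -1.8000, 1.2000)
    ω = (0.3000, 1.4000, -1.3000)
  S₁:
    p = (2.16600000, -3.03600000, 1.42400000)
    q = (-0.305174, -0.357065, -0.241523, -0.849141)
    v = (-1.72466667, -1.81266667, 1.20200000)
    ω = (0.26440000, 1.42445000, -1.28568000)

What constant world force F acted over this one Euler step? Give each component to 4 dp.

velocity change Δv = (-0.02466667, -0.01266667, 0.00200000)
m·(v₁−v₀)/dt = (-3.7000, -1.9000, 0.3000)

F = (-3.7000, -1.9000, 0.3000)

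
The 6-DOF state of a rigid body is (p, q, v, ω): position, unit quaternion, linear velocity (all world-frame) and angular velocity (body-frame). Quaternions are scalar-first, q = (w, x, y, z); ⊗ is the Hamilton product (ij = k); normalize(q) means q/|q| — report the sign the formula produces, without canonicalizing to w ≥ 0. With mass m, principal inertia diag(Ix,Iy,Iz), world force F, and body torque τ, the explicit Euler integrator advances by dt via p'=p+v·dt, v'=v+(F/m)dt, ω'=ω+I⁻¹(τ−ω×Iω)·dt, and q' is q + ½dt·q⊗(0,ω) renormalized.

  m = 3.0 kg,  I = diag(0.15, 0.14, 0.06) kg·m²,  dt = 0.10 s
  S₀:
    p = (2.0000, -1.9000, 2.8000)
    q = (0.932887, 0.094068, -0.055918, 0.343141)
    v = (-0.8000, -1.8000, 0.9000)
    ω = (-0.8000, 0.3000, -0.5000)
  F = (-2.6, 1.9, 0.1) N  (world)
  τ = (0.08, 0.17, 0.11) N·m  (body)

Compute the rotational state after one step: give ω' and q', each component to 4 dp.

ω' = (-0.7547, 0.3957, -0.3207)
q' = (0.9449, 0.0529, -0.0532, 0.3186)

gyro term ω×Iω = (0.0120, 0.0360, 0.0024)
(τ − ω×Iω)/I = (0.4533, 0.9571, 1.7933)
ω' = ω + α·dt = (-0.7547, 0.3957, -0.3207)
q⊗(0,ω) = (0.2636003, -0.8212929, 0.0523873, -0.4829575)
q + ½dt·q⊗(0,ω), renormalized = (0.9449, 0.0529, -0.0532, 0.3186)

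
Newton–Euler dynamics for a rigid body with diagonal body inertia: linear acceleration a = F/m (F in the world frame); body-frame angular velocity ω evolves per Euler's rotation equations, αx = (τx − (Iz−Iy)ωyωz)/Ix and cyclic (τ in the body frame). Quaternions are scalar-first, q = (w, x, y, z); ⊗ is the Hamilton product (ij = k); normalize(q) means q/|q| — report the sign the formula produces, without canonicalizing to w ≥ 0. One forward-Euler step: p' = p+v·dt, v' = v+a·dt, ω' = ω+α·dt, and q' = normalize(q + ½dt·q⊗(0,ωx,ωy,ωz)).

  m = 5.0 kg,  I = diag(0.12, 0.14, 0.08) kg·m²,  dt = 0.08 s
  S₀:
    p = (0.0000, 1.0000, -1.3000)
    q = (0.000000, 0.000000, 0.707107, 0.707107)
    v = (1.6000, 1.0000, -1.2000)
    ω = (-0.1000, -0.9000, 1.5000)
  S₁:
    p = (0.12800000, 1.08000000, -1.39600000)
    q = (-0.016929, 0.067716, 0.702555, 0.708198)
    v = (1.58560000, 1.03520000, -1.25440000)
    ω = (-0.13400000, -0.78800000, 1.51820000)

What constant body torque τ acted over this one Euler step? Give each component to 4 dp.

ω₁ − ω₀ = (-0.03400000, 0.11200000, 0.01820000)
precession coupling = (0.0810, -0.0060, 0.0018)
τ = I·(Δω/dt) + ω₀×(Iω₀) = (0.0300, 0.1900, 0.0200)

τ = (0.0300, 0.1900, 0.0200)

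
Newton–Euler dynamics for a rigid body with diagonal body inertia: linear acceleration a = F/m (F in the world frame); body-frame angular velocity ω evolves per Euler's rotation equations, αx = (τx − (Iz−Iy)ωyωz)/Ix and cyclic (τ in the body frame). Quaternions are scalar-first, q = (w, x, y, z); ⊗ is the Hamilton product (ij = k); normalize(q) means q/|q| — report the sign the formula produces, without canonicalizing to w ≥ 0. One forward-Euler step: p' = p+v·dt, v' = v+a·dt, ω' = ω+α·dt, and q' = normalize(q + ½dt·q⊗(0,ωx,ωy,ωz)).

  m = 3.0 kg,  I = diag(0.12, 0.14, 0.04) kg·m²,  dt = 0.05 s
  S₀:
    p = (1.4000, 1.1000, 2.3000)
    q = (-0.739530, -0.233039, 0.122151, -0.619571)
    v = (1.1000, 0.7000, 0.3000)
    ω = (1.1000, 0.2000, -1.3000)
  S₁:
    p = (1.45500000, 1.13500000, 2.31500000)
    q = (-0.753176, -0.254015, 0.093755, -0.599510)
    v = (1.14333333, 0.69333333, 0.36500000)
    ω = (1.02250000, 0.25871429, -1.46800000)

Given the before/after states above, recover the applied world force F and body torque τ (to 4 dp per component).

F = (2.6000, -0.4000, 3.9000)
τ = (-0.1600, 0.0500, -0.1300)

Δv = v₁−v₀ = (0.04333333, -0.00666667, 0.06500000)
applied force F = (2.6000, -0.4000, 3.9000)
Δω = ω₁−ω₀ = (-0.07750000, 0.05871429, -0.16800000)
gyro term ω₀×Iω₀ = (0.0260, -0.1144, 0.0044)
τ = I·(Δω/dt) + ω₀×(Iω₀) = (-0.1600, 0.0500, -0.1300)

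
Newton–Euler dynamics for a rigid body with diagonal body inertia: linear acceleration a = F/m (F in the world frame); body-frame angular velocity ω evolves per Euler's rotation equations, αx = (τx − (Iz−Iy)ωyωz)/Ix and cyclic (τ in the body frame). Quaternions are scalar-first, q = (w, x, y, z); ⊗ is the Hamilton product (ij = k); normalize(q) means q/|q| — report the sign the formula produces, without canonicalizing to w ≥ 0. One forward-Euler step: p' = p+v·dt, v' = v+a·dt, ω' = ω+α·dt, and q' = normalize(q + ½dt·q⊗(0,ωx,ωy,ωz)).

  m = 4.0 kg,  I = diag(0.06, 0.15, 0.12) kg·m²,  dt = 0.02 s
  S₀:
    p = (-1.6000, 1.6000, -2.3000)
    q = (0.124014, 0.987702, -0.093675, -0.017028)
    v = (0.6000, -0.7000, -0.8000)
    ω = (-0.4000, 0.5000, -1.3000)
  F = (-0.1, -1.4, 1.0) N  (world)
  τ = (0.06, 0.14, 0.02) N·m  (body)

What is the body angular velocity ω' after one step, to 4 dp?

ω' = (-0.3865, 0.5228, -1.2937)

ω×(Iω) gyroscopic = (0.0195, -0.0312, -0.0180)
angular accel α = (0.6750, 1.1413, 0.3167)
ω + α·dt = (-0.3865, 0.5228, -1.2937)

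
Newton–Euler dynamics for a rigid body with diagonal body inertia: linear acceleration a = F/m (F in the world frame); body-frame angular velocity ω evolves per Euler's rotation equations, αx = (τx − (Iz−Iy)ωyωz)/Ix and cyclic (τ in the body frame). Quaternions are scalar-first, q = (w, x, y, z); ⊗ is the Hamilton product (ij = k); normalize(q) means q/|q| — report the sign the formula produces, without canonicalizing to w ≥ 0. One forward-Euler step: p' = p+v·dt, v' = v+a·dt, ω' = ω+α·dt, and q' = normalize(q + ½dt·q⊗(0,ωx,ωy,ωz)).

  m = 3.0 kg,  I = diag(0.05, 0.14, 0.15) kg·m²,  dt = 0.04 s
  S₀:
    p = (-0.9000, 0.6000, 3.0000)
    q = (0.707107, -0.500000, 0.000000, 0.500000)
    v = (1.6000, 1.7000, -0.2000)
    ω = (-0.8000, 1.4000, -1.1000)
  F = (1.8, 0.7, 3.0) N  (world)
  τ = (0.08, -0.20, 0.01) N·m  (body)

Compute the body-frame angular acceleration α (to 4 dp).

α = (1.9080, -0.8000, 0.7387)

ω×(Iω) gyroscopic = (-0.0154, -0.0880, -0.1008)
α = I⁻¹(τ − ω×Iω) = (1.9080, -0.8000, 0.7387)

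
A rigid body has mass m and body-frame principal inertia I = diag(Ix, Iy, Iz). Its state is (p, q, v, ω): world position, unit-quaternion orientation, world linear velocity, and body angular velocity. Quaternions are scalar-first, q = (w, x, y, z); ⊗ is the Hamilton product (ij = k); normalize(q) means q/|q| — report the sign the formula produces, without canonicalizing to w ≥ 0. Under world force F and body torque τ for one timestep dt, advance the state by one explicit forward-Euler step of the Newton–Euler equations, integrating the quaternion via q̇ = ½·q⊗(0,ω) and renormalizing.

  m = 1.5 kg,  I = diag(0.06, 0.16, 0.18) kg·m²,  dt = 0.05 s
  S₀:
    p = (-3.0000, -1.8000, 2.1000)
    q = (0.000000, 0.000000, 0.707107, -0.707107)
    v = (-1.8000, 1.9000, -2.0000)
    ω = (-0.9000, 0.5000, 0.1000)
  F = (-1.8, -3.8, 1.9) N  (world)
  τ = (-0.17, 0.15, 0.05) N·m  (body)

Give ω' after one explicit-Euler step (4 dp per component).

ω' = (-1.0425, 0.5435, 0.1264)

gyro term ω×Iω = (0.0010, 0.0108, -0.0450)
angular accel α = (-2.8500, 0.8700, 0.5278)
new body rate ω' = (-1.0425, 0.5435, 0.1264)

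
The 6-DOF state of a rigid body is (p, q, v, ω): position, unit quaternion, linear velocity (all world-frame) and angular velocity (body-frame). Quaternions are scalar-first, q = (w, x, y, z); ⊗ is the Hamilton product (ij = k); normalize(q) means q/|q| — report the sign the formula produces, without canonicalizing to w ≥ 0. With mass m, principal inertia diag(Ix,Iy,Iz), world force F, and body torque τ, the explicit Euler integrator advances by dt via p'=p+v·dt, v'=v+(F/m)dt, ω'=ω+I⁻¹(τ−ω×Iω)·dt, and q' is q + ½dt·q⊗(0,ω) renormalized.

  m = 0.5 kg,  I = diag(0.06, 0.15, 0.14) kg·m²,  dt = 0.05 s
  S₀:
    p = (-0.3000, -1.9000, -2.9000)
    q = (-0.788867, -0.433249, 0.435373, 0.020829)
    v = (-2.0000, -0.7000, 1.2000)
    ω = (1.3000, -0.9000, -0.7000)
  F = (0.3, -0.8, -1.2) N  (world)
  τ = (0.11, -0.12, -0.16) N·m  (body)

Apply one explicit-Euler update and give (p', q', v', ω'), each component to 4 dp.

p' = (-0.4000, -1.9350, -2.8400)
q' = (-0.7639, -0.4656, 0.4458, 0.0302)
v' = (-1.9700, -0.7800, 1.0800)
ω' = (1.3969, -0.9643, -0.7195)

a = F/m = (0.6000, -1.6000, -2.4000)
new position p' = (-0.4000, -1.9350, -2.8400)
new velocity v' = (-1.9700, -0.7800, 1.0800)
(τ − ω×Iω)/I = (1.9383, -1.2853, -0.3907)
new body rate ω' = (1.3969, -0.9643, -0.7195)
q⊗(0,ω) = (0.9696397, -1.3115421, 0.4337837, 0.3761461)
q + ½dt·q⊗(0,ω), renormalized = (-0.7639, -0.4656, 0.4458, 0.0302)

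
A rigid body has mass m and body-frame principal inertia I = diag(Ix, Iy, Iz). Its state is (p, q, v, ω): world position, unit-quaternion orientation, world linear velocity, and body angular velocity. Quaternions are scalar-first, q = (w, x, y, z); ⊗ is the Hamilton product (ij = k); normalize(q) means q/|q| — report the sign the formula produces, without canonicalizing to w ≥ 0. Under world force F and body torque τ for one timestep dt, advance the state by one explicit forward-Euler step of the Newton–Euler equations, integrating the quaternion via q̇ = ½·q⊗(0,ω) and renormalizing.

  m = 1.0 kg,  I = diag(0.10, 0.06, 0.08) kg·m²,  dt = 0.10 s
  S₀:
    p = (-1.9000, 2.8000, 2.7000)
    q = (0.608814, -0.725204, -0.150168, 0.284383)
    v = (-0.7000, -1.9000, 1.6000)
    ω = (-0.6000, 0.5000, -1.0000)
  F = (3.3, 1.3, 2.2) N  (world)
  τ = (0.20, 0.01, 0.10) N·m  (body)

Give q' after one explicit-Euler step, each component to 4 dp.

q' = (0.6038, -0.7416, -0.1794, 0.2308)

Hamilton product q⊗(0,ω) = (-0.0756554, -0.3573119, -0.5914268, -1.0615168)
q + ½dt·q⊗(0,ω), renormalized = (0.6038, -0.7416, -0.1794, 0.2308)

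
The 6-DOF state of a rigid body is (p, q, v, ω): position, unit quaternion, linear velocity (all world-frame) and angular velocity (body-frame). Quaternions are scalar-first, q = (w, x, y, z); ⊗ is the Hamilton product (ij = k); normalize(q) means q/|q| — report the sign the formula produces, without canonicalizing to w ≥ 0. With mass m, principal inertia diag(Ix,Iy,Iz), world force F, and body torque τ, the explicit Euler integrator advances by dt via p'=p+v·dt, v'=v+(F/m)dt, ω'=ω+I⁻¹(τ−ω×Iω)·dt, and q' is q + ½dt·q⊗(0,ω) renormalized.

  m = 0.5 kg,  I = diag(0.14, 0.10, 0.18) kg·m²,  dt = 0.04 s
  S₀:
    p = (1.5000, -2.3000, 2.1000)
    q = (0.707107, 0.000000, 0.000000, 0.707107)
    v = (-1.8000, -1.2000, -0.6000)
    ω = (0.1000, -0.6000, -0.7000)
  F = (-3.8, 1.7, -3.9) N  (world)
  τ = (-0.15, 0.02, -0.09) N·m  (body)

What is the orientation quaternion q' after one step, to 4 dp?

Hamilton product q⊗(0,ω) = (0.4949749, 0.4949749, -0.3535535, -0.4949749)
q' = normalize(q + ½dt·q⊗(0,ω)) = (0.7169, 0.0099, -0.0071, 0.6971)

q' = (0.7169, 0.0099, -0.0071, 0.6971)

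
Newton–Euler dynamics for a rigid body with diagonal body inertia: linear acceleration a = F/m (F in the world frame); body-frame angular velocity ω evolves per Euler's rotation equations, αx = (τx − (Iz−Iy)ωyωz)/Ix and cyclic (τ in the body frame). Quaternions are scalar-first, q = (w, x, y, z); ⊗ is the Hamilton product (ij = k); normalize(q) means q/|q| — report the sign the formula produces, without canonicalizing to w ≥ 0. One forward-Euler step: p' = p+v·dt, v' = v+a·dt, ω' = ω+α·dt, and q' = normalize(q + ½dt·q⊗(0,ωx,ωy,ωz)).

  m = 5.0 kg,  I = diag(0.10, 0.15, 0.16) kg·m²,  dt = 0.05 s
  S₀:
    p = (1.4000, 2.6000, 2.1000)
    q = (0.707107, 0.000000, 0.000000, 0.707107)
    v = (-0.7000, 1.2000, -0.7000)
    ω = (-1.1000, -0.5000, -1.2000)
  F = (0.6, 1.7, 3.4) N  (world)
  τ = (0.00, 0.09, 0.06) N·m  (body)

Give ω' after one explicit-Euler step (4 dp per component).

precession coupling ω×(Iω) = (0.0060, -0.0792, 0.0275)
(τ − ω×Iω)/I = (-0.0600, 1.1280, 0.2031)
ω' = ω + α·dt = (-1.1030, -0.4436, -1.1898)

ω' = (-1.1030, -0.4436, -1.1898)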